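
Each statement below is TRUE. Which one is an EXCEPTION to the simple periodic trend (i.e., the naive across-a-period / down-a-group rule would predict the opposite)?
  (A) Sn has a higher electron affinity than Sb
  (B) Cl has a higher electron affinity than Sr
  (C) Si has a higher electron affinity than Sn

(A)

The general trend: electron affinity increases across a period and decreases down a group.
(A) Sn (period 5, group 14) vs Sb (period 5, group 15): the stated order contradicts the simple trend.
(B) Cl (period 3, group 17) vs Sr (period 5, group 2): the stated order agrees with the simple trend.
(C) Si (period 3, group 14) vs Sn (period 5, group 14): the stated order agrees with the simple trend.
The exception is (A): adding an electron to Sb's half-filled 5p³ is unfavourable, so Sn has the more exothermic EA.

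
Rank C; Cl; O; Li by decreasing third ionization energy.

IE_3 is the cost of taking one more electron from the +2 cation: C²⁺ still has 2 valence electrons; Cl²⁺ still has 5 valence electrons; O²⁺ still has 4 valence electrons; Li²⁺ is already 1 electron into the core.
Breaking into a closed-shell core is much more expensive than removing a leftover valence electron — Li has the largest IE_3 here.
Valence configurations: C²⁺ [He]2s², Cl²⁺ [Ne]3s²3p³, O²⁺ [He]2s²2p².
The numbers (kJ/mol): C 4620, Cl 3822, O 5300, Li 11815.
Hence IE_3: Cl < C < O < Li.

Li, O, C, Cl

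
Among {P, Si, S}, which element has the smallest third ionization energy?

P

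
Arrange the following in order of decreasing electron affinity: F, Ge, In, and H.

F > Ge > H > In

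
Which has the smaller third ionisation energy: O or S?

Consider each +2 ion: O²⁺ still has 4 valence electrons; S²⁺ still has 4 valence electrons.
All are still removing valence electrons, so compare the +2 ions as you would atoms: IE_3 generally rises across a period (higher Z_eff) and falls down a group (larger shell), subject to the usual subshell exceptions.
Valence configurations: O²⁺ [He]2s²2p², S²⁺ [Ne]3s²3p².
The numbers (kJ/mol): O 5300, S 3357.
Overall IE_3 order: S < O.

S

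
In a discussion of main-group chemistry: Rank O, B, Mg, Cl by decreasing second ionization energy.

Consider each +1 ion: O⁺ still has 5 valence electrons; B⁺ still has 2 valence electrons; Mg⁺ still has 1 valence electron; Cl⁺ still has 6 valence electrons.
All are still removing valence electrons, so compare the +1 ions as you would atoms: IE_2 generally rises across a period (higher Z_eff) and falls down a group (larger shell), subject to the usual subshell exceptions.
Valence configurations: O⁺ [He]2s²2p³, B⁺ [He]2s², Mg⁺ [Ne]3s¹, Cl⁺ [Ne]3s²3p⁴.
Tabulated IE_2 (kJ/mol): O 3388, B 2427, Mg 1451, Cl 2298.
Putting it together, IE_2: Mg < Cl < B < O.

O, B, Cl, Mg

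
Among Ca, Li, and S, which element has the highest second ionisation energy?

Li

Consider each +1 ion: Ca⁺ still has 1 valence electron; Li⁺ is the bare [He] core; S⁺ still has 5 valence electrons.
Breaking into a closed-shell core is much more expensive than removing a leftover valence electron — Li has the largest IE_2 here.
Valence configurations: Ca⁺ [Ar]4s¹, S⁺ [Ne]3s²3p³.
The numbers (kJ/mol): Ca 1145, Li 7298, S 2252.
So the second ionization energies run Ca < S < Li.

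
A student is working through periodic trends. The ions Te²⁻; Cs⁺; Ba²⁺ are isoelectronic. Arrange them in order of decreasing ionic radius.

Te²⁻ > Cs⁺ > Ba²⁺

All of these have 54 electrons, so size is governed by nuclear charge alone: the more protons, the stronger the pull on the same electron cloud, and the smaller the ion.
Nuclear charges: Ba²⁺ (Z=56), Cs⁺ (Z=55), Te²⁻ (Z=52).
Largest to smallest: Te²⁻ > Cs⁺ > Ba²⁺.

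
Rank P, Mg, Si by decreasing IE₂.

P, Si, Mg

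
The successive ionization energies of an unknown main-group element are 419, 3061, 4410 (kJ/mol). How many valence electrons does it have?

1

Look for the largest jump between consecutive ionization energies: IE2/IE1 ≈ 7.3, far larger than any earlier ratio.
That jump marks the point where a core electron is being removed. So the atom has 1 valence electron.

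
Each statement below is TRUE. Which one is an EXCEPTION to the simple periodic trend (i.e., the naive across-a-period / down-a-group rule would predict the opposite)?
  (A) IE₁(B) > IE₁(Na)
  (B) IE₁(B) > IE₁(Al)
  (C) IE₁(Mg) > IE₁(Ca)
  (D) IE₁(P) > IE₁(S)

(D)

The general trend: first ionization energy increases across a period and decreases down a group.
(A) B (period 2, group 13) vs Na (period 3, group 1): the stated order agrees with the simple trend.
(B) B (period 2, group 13) vs Al (period 3, group 13): the stated order agrees with the simple trend.
(C) Mg (period 3, group 2) vs Ca (period 4, group 2): the stated order agrees with the simple trend.
(D) P (period 3, group 15) vs S (period 3, group 16): the stated order contradicts the simple trend.
The exception is (D): S (3p⁴) ionizes more easily than half-filled P (3p³) because the paired 3p electron in S is pushed out by e⁻–e⁻ repulsion.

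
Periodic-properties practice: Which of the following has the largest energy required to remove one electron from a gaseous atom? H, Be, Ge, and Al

H is in period 1, group 1; Be is in period 2, group 2; Al is in period 3, group 13; Ge is in period 4, group 14.
First ionization energy rises across a period (greater Z_eff holds electrons more tightly) and falls down a group (valence electrons are farther from the nucleus).
A diagonal step moves right (one effect) and down (the opposite effect) at once.
Ge > Al: the two effects oppose for this pair; the across-period effect wins (762 vs 578 kJ/mol).
Be > Ge: the two effects oppose for this pair; the down-group effect wins (900 vs 762 kJ/mol).
H > Be: the two effects oppose for this pair; the down-group effect wins (1312 vs 900 kJ/mol).
Tabulated first ionization energy (kJ/mol): H 1312, Be 900, Al 578, Ge 762.
The largest energy required to remove one electron from a gaseous atom among these belongs to H.

H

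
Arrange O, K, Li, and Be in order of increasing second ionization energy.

Be < K < O < Li

The second ionization energy removes an electron from the +1 ion. For each element: O⁺ still has 5 valence electrons; K⁺ is the bare [Ar] core; Li⁺ is the bare [He] core; Be⁺ still has 1 valence electron.
Usually core removal costs more than valence removal, but here the competition is close: a tightly held n=2 valence electron can cost more to remove than an n=3 core electron, so the actual values have to decide it.
Valence configurations: O⁺ [He]2s²2p³, Be⁺ [He]2s¹.
Approximate IE_2 values (kJ/mol): O 3388, K 3052, Li 7298, Be 1757.
Putting it together, IE_2: Be < K < O < Li.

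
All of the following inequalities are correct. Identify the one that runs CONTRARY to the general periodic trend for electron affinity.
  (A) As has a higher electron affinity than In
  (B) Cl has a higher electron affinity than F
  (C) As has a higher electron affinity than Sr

(B)

The general trend: electron affinity increases across a period and decreases down a group.
(A) As (period 4, group 15) vs In (period 5, group 13): the stated order agrees with the simple trend.
(B) Cl (period 3, group 17) vs F (period 2, group 17): the stated order contradicts the simple trend.
(C) As (period 4, group 15) vs Sr (period 5, group 2): the stated order agrees with the simple trend.
The exception is (B): F's small 2p subshell makes the incoming electron feel strong e⁻–e⁻ repulsion, so Cl actually releases more energy on gaining an electron.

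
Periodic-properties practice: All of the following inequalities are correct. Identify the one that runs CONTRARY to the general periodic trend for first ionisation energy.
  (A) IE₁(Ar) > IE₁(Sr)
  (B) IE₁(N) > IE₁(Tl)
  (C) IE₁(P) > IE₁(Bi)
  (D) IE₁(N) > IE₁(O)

(D)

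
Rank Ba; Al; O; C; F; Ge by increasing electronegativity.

Ba < Al < Ge < C < O < F

C is in period 2, group 14; O is in period 2, group 16; F is in period 2, group 17; Al is in period 3, group 13; Ge is in period 4, group 14; Ba is in period 6, group 2.
Smaller atoms with higher effective nuclear charge are more electronegative.
Neither a single period nor a single group — weigh both effects.
Al > Ba: both effects reinforce here, so Al is clearly the higher of the two.
Ge > Al: period and group pull opposite ways; the across-period shift dominates (2.01 vs 1.61).
C > Ge: C sits above Ge in group 14, so the down-group effect alone puts C higher.
O > C: both are in period 2; the period trend gives O the larger value.
F > O: F lies to the right of O in period 2, so the across-period effect alone puts F higher.
Approximate values (Pauling): C 2.55, O 3.44, F 3.98, Al 1.61, Ge 2.01, Ba 0.89.
So from lowest to highest: Ba < Al < Ge < C < O < F.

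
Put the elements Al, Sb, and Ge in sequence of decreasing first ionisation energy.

Al is in period 3, group 13; Ge is in period 4, group 14; Sb is in period 5, group 15.
First ionization energy rises across a period (greater Z_eff holds electrons more tightly) and falls down a group (valence electrons are farther from the nucleus).
A diagonal step moves right (one effect) and down (the opposite effect) at once.
Ge > Al: the two effects oppose for this pair; the across-period effect wins (762 vs 578 kJ/mol).
Sb > Ge: the two effects oppose for this pair; the across-period effect wins (831 vs 762 kJ/mol).
Tabulated first ionization energy (kJ/mol): Al 578, Ge 762, Sb 831.
So from highest to lowest: Sb > Ge > Al.

Sb > Ge > Al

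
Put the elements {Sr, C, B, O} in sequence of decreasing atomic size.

Sr, B, C, O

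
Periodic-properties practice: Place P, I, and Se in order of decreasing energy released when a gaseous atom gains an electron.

I, Se, P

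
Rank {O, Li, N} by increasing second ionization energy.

N, O, Li

The second ionization energy removes an electron from the +1 ion. For each element: O⁺ still has 5 valence electrons; Li⁺ is the bare [He] core; N⁺ still has 4 valence electrons.
Breaking into a closed-shell core is much more expensive than removing a leftover valence electron — Li has the largest IE_2 here.
Valence configurations: O⁺ [He]2s²2p³, N⁺ [He]2s²2p².
The numbers (kJ/mol): O 3388, Li 7298, N 2856.
Putting it together, IE_2: N < O < Li.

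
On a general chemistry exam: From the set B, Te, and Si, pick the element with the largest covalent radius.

Radius decreases left→right (rising Z_eff, same n) and increases top→bottom (higher n).
These span different periods and groups, so the two trends combine.
Si > B: the two effects oppose for this pair; the down-group effect wins (116 vs 85 pm).
Te > Si: the two effects oppose for this pair; the down-group effect wins (136 vs 116 pm).
Tabulated atomic radius (pm): B 85, Si 116, Te 136.
The largest covalent radius among these belongs to Te.

Te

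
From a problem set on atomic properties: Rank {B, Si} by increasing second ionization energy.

Si < B

The second ionization energy removes an electron from the +1 ion. For each element: B⁺ still has 2 valence electrons; Si⁺ still has 3 valence electrons.
All are still removing valence electrons, so compare the +1 ions as you would atoms: IE_2 generally rises across a period (higher Z_eff) and falls down a group (larger shell), subject to the usual subshell exceptions.
Valence configurations: B⁺ [He]2s², Si⁺ [Ne]3s²3p¹.
The numbers (kJ/mol): B 2427, Si 1577.
Putting it together, IE_2: Si < B.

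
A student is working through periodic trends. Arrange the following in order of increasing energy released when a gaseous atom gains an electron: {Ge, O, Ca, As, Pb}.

O is in period 2, group 16; Ca is in period 4, group 2; Ge is in period 4, group 14; As is in period 4, group 15; Pb is in period 6, group 14.
Electron affinity generally becomes more exothermic across a period toward the halogens and less exothermic down a group.
Here both period and group differ, so the two effects have to be weighed against each other.
Pb > Ca: the two effects oppose for this pair; the across-period effect wins (35 vs 2 kJ/mol).
As > Pb: both effects reinforce here, so As is clearly the higher of the two.
Ge > As: this pair runs against the simple trend — see the exception note.
O > Ge: relative to Ge, both the across-period and down-group shifts push O's electron affinity up.
Note the exception: Ge has a higher electron affinity than As, contrary to the simple trend — adding an electron to As's half-filled 4p³ is unfavourable, so Ge (4p²) has the more exothermic EA.
For reference (kJ/mol): O 141, Ca 2, Ge 119, As 78, Pb 35.
So from lowest to highest: Ca < Pb < As < Ge < O.

Ca, Pb, As, Ge, O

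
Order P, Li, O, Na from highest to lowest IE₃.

Li > Na > O > P

IE_3 is the cost of taking one more electron from the +2 cation: P²⁺ still has 3 valence electrons; Li²⁺ is already 1 electron into the core; O²⁺ still has 4 valence electrons; Na²⁺ is already 1 electron into the core.
Pulling an electron out of a noble-gas core costs far more than removing a remaining valence electron, so Na and Li sit at the high end of IE_3.
Valence configurations: P²⁺ [Ne]3s²3p¹, O²⁺ [He]2s²2p².
The numbers (kJ/mol): P 2914, Li 11815, O 5300, Na 6910.
Putting it together, IE_3: P < O < Na < Li.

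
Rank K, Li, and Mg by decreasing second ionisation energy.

The second ionization energy removes an electron from the +1 ion. For each element: K⁺ is the bare [Ar] core; Li⁺ is the bare [He] core; Mg⁺ still has 1 valence electron.
Breaking into a closed-shell core is much more expensive than removing a leftover valence electron — K and Li have the largest IE_2 here.
The numbers (kJ/mol): K 3052, Li 7298, Mg 1451.
Overall IE_2 order: Mg < K < Li.

Li, K, Mg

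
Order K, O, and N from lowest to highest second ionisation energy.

N < K < O

IE_2 is the cost of taking one more electron from the +1 cation: K⁺ is the bare [Ar] core; O⁺ still has 5 valence electrons; N⁺ still has 4 valence electrons.
Usually core removal costs more than valence removal, but here the competition is close: a tightly held n=2 valence electron can cost more to remove than an n=3 core electron, so the actual values have to decide it.
Valence configurations: O⁺ [He]2s²2p³, N⁺ [He]2s²2p².
Approximate IE_2 values (kJ/mol): K 3052, O 3388, N 2856.
Hence IE_2: N < K < O.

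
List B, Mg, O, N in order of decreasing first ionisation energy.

N > O > B > Mg

B is in period 2, group 13; N is in period 2, group 15; O is in period 2, group 16; Mg is in period 3, group 2.
Removing the outermost electron gets harder across a period and easier down a group.
Here both period and group differ, so the two effects have to be weighed against each other.
B > Mg: both effects reinforce here, so B is clearly the higher of the two.
O > B: both are in period 2; the period trend gives O the larger value.
N > O: this pair runs against the simple trend — see the exception note.
Note the exception: N has a higher first ionization energy than O, contrary to the simple trend — pairing an electron in O's 2p⁴ costs repulsion energy, so O ionizes more easily than half-filled N (2p³).
Approximate values (kJ/mol): B 801, N 1402, O 1314, Mg 738.
So from highest to lowest: N > O > B > Mg.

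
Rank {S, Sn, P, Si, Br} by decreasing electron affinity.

Br > S > Si > Sn > P

Si is in period 3, group 14; P is in period 3, group 15; S is in period 3, group 16; Br is in period 4, group 17; Sn is in period 5, group 14.
Adding an electron releases more energy for atoms nearer the top right (short of the noble gases).
Neither a single period nor a single group — weigh both effects.
Sn > P: this pair runs against the simple trend — see the exception note.
Si > Sn: they share group 14; the group trend gives Si the larger value.
S > Si: both are in period 3; the period trend gives S the larger value.
Br > S: the two effects oppose for this pair; the across-period effect wins (325 vs 200 kJ/mol).
Note the exception: Sn has a higher electron affinity than P, contrary to the simple trend — adding an electron to P's half-filled np³ subshell costs electron-pairing energy.
Note the exception: Si has a higher electron affinity than P, contrary to the simple trend — adding an electron to P's half-filled 3p³ is unfavourable, so Si (3p²) has the more exothermic EA.
Approximate values (kJ/mol): Si 134, P 72, S 200, Br 325, Sn 107.
So from highest to lowest: Br > S > Si > Sn > P.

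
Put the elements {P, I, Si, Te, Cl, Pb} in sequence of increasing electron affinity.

Pb < P < Si < Te < I < Cl

Electron affinity generally becomes more exothermic across a period toward the halogens and less exothermic down a group.
Neither a single period nor a single group — weigh both effects.
P > Pb: both effects reinforce here, so P is clearly the higher of the two.
Si > P: this pair runs against the simple trend — see the exception note.
Te > Si: period and group pull opposite ways; the across-period shift dominates (190 vs 134 kJ/mol).
I > Te: both are in period 5; the period trend gives I the larger value.
Cl > I: they share group 17; the group trend gives Cl the larger value.
Note the exception: Si has a higher electron affinity than P, contrary to the simple trend — adding an electron to P's half-filled 3p³ is unfavourable, so Si (3p²) has the more exothermic EA.
Approximate values (kJ/mol): Si 134, P 72, Cl 349, Te 190, I 295, Pb 35.
So from lowest to highest: Pb < P < Si < Te < I < Cl.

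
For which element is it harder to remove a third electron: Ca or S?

Ca

The third ionization energy removes an electron from the +2 ion. For each element: Ca²⁺ is the bare [Ar] core; S²⁺ still has 4 valence electrons.
Pulling an electron out of a noble-gas core costs far more than removing a remaining valence electron, so Ca sits at the high end of IE_3.
Approximate IE_3 values (kJ/mol): Ca 4912, S 3357.
Putting it together, IE_3: S < Ca.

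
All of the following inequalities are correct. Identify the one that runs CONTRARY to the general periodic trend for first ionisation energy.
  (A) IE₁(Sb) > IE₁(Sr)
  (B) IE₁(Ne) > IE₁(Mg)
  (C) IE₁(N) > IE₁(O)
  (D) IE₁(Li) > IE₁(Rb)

The general trend: first ionisation energy increases across a period and decreases down a group.
(A) Sb (period 5, group 15) vs Sr (period 5, group 2): the stated order agrees with the simple trend.
(B) Ne (period 2, group 18) vs Mg (period 3, group 2): the stated order agrees with the simple trend.
(C) N (period 2, group 15) vs O (period 2, group 16): the stated order contradicts the simple trend.
(D) Li (period 2, group 1) vs Rb (period 5, group 1): the stated order agrees with the simple trend.
The exception is (C): pairing an electron in O's 2p⁴ costs repulsion energy, so O ionizes more easily than half-filled N (2p³).

(C)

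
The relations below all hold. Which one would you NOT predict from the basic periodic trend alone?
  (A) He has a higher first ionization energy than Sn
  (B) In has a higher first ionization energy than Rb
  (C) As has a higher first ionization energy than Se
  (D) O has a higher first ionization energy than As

(C)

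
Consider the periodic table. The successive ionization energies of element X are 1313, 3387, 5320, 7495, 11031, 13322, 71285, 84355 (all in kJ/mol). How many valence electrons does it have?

6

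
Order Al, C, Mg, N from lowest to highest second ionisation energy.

Mg < Al < C < N

The second ionization energy removes an electron from the +1 ion. For each element: Al⁺ still has 2 valence electrons; C⁺ still has 3 valence electrons; Mg⁺ still has 1 valence electron; N⁺ still has 4 valence electrons.
All are still removing valence electrons, so compare the +1 ions as you would atoms: IE_2 generally rises across a period (higher Z_eff) and falls down a group (larger shell), subject to the usual subshell exceptions.
Valence configurations: Al⁺ [Ne]3s², C⁺ [He]2s²2p¹, Mg⁺ [Ne]3s¹, N⁺ [He]2s²2p².
Approximate IE_2 values (kJ/mol): Al 1817, C 2353, Mg 1451, N 2856.
So the second ionization energies run Mg < Al < C < N.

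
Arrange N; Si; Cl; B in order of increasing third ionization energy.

Si, B, Cl, N

IE_3 is the cost of taking one more electron from the +2 cation: N²⁺ still has 3 valence electrons; Si²⁺ still has 2 valence electrons; Cl²⁺ still has 5 valence electrons; B²⁺ still has 1 valence electron.
All are still removing valence electrons, so compare the +2 ions as you would atoms: IE_3 generally rises across a period (higher Z_eff) and falls down a group (larger shell), subject to the usual subshell exceptions.
Valence configurations: N²⁺ [He]2s²2p¹, Si²⁺ [Ne]3s², Cl²⁺ [Ne]3s²3p³, B²⁺ [He]2s¹.
Approximate IE_3 values (kJ/mol): N 4578, Si 3232, Cl 3822, B 3660.
So the third ionization energies run Si < B < Cl < N.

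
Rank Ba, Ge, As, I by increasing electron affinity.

Ba < As < Ge < I

Ge is in period 4, group 14; As is in period 4, group 15; I is in period 5, group 17; Ba is in period 6, group 2.
Atoms with high Z_eff and room in the valence shell (especially the halogens) have the most exothermic electron affinities.
These span different periods and groups, so the two trends combine.
As > Ba: relative to Ba, both the across-period and down-group shifts push As's electron affinity up.
Ge > As: this pair runs against the simple trend — see the exception note.
I > Ge: the two effects oppose for this pair; the across-period effect wins (295 vs 119 kJ/mol).
Note the exception: Ge has a higher electron affinity than As, contrary to the simple trend — adding an electron to As's half-filled 4p³ is unfavourable, so Ge (4p²) has the more exothermic EA.
Approximate values (kJ/mol): Ge 119, As 78, I 295, Ba 14.
So from lowest to highest: Ba < As < Ge < I.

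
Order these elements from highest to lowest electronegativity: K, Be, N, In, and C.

N, C, In, Be, K

Be is in period 2, group 2; C is in period 2, group 14; N is in period 2, group 15; K is in period 4, group 1; In is in period 5, group 13.
EN rises left→right (higher Z_eff, smaller atoms) and falls top→bottom (larger, more shielded atoms).
Neither a single period nor a single group — weigh both effects.
Be > K: relative to K, both the across-period and down-group shifts push Be's electronegativity up.
In > Be: the two effects oppose for this pair; the across-period effect wins (1.78 vs 1.57).
C > In: both effects reinforce here, so C is clearly the higher of the two.
N > C: N lies to the right of C in period 2, so the across-period effect alone puts N higher.
For reference (Pauling): Be 1.57, C 2.55, N 3.04, K 0.82, In 1.78.
So from highest to lowest: N > C > In > Be > K.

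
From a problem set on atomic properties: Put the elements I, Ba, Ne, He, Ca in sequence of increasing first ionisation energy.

Ba < Ca < I < Ne < He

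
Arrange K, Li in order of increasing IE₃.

K < Li

Consider each +2 ion: K²⁺ is already 1 electron into the core; Li²⁺ is already 1 electron into the core.
All of these are removing an electron from a noble-gas core or deeper; the smaller core (lower principal quantum number) is held far more tightly, and within a period the higher nuclear charge binds the same core more tightly.
Tabulated IE_3 (kJ/mol): K 4420, Li 11815.
Hence IE_3: K < Li.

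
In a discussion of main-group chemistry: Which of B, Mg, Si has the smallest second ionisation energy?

After 1 electron has been removed, what remains? B⁺ still has 2 valence electrons; Mg⁺ still has 1 valence electron; Si⁺ still has 3 valence electrons.
All are still removing valence electrons, so compare the +1 ions as you would atoms: IE_2 generally rises across a period (higher Z_eff) and falls down a group (larger shell), subject to the usual subshell exceptions.
Valence configurations: B⁺ [He]2s², Mg⁺ [Ne]3s¹, Si⁺ [Ne]3s²3p¹.
Tabulated IE_2 (kJ/mol): B 2427, Mg 1451, Si 1577.
Hence IE_2: Mg < Si < B.

Mg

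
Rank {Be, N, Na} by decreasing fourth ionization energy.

Consider each +3 ion: Be³⁺ is already 1 electron into the core; N³⁺ still has 2 valence electrons; Na³⁺ is already 2 electrons into the core.
Core electrons are held far more tightly than valence electrons, so Na and Be top the IE_4 order.
Approximate IE_4 values (kJ/mol): Be 21007, N 7475, Na 9543.
Hence IE_4: N < Na < Be.

Be > Na > N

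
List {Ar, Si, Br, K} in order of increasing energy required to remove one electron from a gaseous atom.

Si is in period 3, group 14; Ar is in period 3, group 18; K is in period 4, group 1; Br is in period 4, group 17.
Removing the outermost electron gets harder across a period and easier down a group.
Here both period and group differ, so the two effects have to be weighed against each other.
Si > K: relative to K, both the across-period and down-group shifts push Si's first ionization energy up.
Br > Si: period and group pull opposite ways; the across-period shift dominates (1140 vs 786 kJ/mol).
Ar > Br: relative to Br, both the across-period and down-group shifts push Ar's first ionization energy up.
For reference (kJ/mol): Si 786, Ar 1521, K 419, Br 1140.
So from lowest to highest: K < Si < Br < Ar.

K, Si, Br, Ar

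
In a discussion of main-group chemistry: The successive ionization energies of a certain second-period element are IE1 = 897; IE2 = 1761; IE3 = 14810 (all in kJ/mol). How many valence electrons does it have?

Look for the largest jump between consecutive ionization energies: IE3/IE2 ≈ 8.4, far larger than any earlier ratio.
That jump marks the point where a core electron is being removed. So the atom has 2 valence electrons.

2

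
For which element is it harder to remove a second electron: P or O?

O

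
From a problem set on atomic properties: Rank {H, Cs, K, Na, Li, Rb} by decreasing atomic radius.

Cs, Rb, K, Na, Li, H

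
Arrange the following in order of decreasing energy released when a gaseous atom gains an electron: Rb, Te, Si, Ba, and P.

Te > Si > P > Rb > Ba

Si is in period 3, group 14; P is in period 3, group 15; Rb is in period 5, group 1; Te is in period 5, group 16; Ba is in period 6, group 2.
Atoms with high Z_eff and room in the valence shell (especially the halogens) have the most exothermic electron affinities.
Here both period and group differ, so the two effects have to be weighed against each other.
Rb > Ba: period and group pull opposite ways; the down-group shift dominates (47 vs 14 kJ/mol).
P > Rb: relative to Rb, both the across-period and down-group shifts push P's electron affinity up.
Si > P: this pair runs against the simple trend — see the exception note.
Te > Si: period and group pull opposite ways; the across-period shift dominates (190 vs 134 kJ/mol).
Note the exception: Si has a higher electron affinity than P, contrary to the simple trend — adding an electron to P's half-filled 3p³ is unfavourable, so Si (3p²) has the more exothermic EA.
Approximate values (kJ/mol): Si 134, P 72, Rb 47, Te 190, Ba 14.
So from highest to lowest: Te > Si > P > Rb > Ba.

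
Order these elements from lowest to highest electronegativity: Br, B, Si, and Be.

Be is in period 2, group 2; B is in period 2, group 13; Si is in period 3, group 14; Br is in period 4, group 17.
Smaller atoms with higher effective nuclear charge are more electronegative.
These span different periods and groups, so the two trends combine.
Si > Be: the two effects oppose for this pair; the across-period effect wins (1.90 vs 1.57).
B > Si: period and group pull opposite ways; the down-group shift dominates (2.04 vs 1.90).
Br > B: the two effects oppose for this pair; the across-period effect wins (2.96 vs 2.04).
Tabulated electronegativity (Pauling): Be 1.57, B 2.04, Si 1.90, Br 2.96.
So from lowest to highest: Be < Si < B < Br.

Be < Si < B < Br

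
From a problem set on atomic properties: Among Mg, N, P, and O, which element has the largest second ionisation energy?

After 1 electron has been removed, what remains? Mg⁺ still has 1 valence electron; N⁺ still has 4 valence electrons; P⁺ still has 4 valence electrons; O⁺ still has 5 valence electrons.
All are still removing valence electrons, so compare the +1 ions as you would atoms: IE_2 generally rises across a period (higher Z_eff) and falls down a group (larger shell), subject to the usual subshell exceptions.
Valence configurations: Mg⁺ [Ne]3s¹, N⁺ [He]2s²2p², P⁺ [Ne]3s²3p², O⁺ [He]2s²2p³.
The numbers (kJ/mol): Mg 1451, N 2856, P 1907, O 3388.
Hence IE_2: Mg < P < N < O.

O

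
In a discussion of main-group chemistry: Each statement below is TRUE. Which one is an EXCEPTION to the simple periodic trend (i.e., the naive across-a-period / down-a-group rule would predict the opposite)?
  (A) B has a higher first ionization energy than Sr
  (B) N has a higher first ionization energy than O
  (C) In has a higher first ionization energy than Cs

The general trend: first ionization energy increases across a period and decreases down a group.
(A) B (period 2, group 13) vs Sr (period 5, group 2): the stated order agrees with the simple trend.
(B) N (period 2, group 15) vs O (period 2, group 16): the stated order contradicts the simple trend.
(C) In (period 5, group 13) vs Cs (period 6, group 1): the stated order agrees with the simple trend.
The exception is (B): pairing an electron in O's 2p⁴ costs repulsion energy, so O ionizes more easily than half-filled N (2p³).

(B)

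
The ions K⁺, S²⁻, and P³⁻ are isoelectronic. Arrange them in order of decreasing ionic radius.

P³⁻ > S²⁻ > K⁺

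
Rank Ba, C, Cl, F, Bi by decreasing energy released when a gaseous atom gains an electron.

Cl > F > C > Bi > Ba

C is in period 2, group 14; F is in period 2, group 17; Cl is in period 3, group 17; Ba is in period 6, group 2; Bi is in period 6, group 15.
EA tends to increase across a period and decrease down a group, though the pattern is less regular than for IE or radius.
Here both period and group differ, so the two effects have to be weighed against each other.
Bi > Ba: both are in period 6; the period trend gives Bi the larger value.
C > Bi: period and group pull opposite ways; the down-group shift dominates (122 vs 91 kJ/mol).
F > C: F lies to the right of C in period 2, so the across-period effect alone puts F higher.
Cl > F: this pair runs against the simple trend — see the exception note.
Note the exception: Cl has a higher electron affinity than F, contrary to the simple trend — F's small 2p subshell makes the incoming electron feel strong e⁻–e⁻ repulsion, so Cl actually releases more energy on gaining an electron.
Approximate values (kJ/mol): C 122, F 328, Cl 349, Ba 14, Bi 91.
So from highest to lowest: Cl > F > C > Bi > Ba.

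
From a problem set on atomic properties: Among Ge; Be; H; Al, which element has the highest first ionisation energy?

H

H is in period 1, group 1; Be is in period 2, group 2; Al is in period 3, group 13; Ge is in period 4, group 14.
IE₁ increases left→right with effective nuclear charge and decreases top→bottom as the valence shell moves farther out.
These sit on a diagonal, where the across-period and down-group effects partly cancel.
Ge > Al: period and group pull opposite ways; the across-period shift dominates (762 vs 578 kJ/mol).
Be > Ge: period and group pull opposite ways; the down-group shift dominates (900 vs 762 kJ/mol).
H > Be: period and group pull opposite ways; the down-group shift dominates (1312 vs 900 kJ/mol).
For reference (kJ/mol): H 1312, Be 900, Al 578, Ge 762.
The highest first ionisation energy among these belongs to H.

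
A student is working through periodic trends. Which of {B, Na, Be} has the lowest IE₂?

Be

Consider each +1 ion: B⁺ still has 2 valence electrons; Na⁺ is the bare [Ne] core; Be⁺ still has 1 valence electron.
Breaking into a closed-shell core is much more expensive than removing a leftover valence electron — Na has the largest IE_2 here.
Valence configurations: B⁺ [He]2s², Be⁺ [He]2s¹.
Approximate IE_2 values (kJ/mol): B 2427, Na 4562, Be 1757.
Putting it together, IE_2: Be < B < Na.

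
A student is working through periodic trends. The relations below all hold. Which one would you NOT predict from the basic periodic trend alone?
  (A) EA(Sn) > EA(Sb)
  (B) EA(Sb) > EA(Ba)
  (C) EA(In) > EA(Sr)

The general trend: electron affinity increases across a period and decreases down a group.
(A) Sn (period 5, group 14) vs Sb (period 5, group 15): the stated order contradicts the simple trend.
(B) Sb (period 5, group 15) vs Ba (period 6, group 2): the stated order agrees with the simple trend.
(C) In (period 5, group 13) vs Sr (period 5, group 2): the stated order agrees with the simple trend.
The exception is (A): adding an electron to Sb's half-filled 5p³ is unfavourable, so Sn has the more exothermic EA.

(A)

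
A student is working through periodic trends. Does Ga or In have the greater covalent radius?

Ga is in period 4, group 13; In is in period 5, group 13.
Atomic radius shrinks across a period as nuclear charge pulls the same shell inward, and grows down a group as new shells are added.
All are in group 13, so atomic radius increases down the group.
So In has the greater covalent radius (In > Ga).

In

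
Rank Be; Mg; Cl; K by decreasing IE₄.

Be > Mg > K > Cl

After 3 electrons have been removed, what remains? Be³⁺ is already 1 electron into the core; Mg³⁺ is already 1 electron into the core; Cl³⁺ still has 4 valence electrons; K³⁺ is already 2 electrons into the core.
Pulling an electron out of a noble-gas core costs far more than removing a remaining valence electron, so K, Mg and Be sit at the high end of IE_4.
Tabulated IE_4 (kJ/mol): Be 21007, Mg 10543, Cl 5159, K 5877.
Putting it together, IE_4: Cl < K < Mg < Be.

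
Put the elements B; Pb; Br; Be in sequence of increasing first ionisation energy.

Pb < B < Be < Br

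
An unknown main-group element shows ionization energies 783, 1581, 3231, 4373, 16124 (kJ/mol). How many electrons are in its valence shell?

Look for the largest jump between consecutive ionization energies: IE5/IE4 ≈ 3.7, far larger than any earlier ratio.
That jump marks the point where a core electron is being removed. So the atom has 4 valence electrons.

4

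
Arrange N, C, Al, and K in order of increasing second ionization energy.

Al < C < N < K

The second ionization energy removes an electron from the +1 ion. For each element: N⁺ still has 4 valence electrons; C⁺ still has 3 valence electrons; Al⁺ still has 2 valence electrons; K⁺ is the bare [Ar] core.
Breaking into a closed-shell core is much more expensive than removing a leftover valence electron — K has the largest IE_2 here.
Valence configurations: N⁺ [He]2s²2p², C⁺ [He]2s²2p¹, Al⁺ [Ne]3s².
Approximate IE_2 values (kJ/mol): N 2856, C 2353, Al 1817, K 3052.
Hence IE_2: Al < C < N < K.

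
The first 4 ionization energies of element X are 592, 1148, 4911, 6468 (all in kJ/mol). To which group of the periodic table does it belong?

Look for the largest jump between consecutive ionization energies: IE3/IE2 ≈ 4.3, far larger than any earlier ratio.
That jump marks the point where a core electron is being removed. So the atom has 2 valence electrons.
A main-group element with 2 valence electrons is in group 2.

Group 2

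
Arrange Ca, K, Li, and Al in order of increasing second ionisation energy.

After 1 electron has been removed, what remains? Ca⁺ still has 1 valence electron; K⁺ is the bare [Ar] core; Li⁺ is the bare [He] core; Al⁺ still has 2 valence electrons.
Pulling an electron out of a noble-gas core costs far more than removing a remaining valence electron, so K and Li sit at the high end of IE_2.
Valence configurations: Ca⁺ [Ar]4s¹, Al⁺ [Ne]3s².
The numbers (kJ/mol): Ca 1145, K 3052, Li 7298, Al 1817.
So the second ionization energies run Ca < Al < K < Li.

Ca < Al < K < Li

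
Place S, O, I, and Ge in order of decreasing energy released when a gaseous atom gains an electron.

O is in period 2, group 16; S is in period 3, group 16; Ge is in period 4, group 14; I is in period 5, group 17.
Electron affinity generally becomes more exothermic across a period toward the halogens and less exothermic down a group.
Here both period and group differ, so the two effects have to be weighed against each other.
O > Ge: relative to Ge, both the across-period and down-group shifts push O's electron affinity up.
S > O: this pair runs against the simple trend — see the exception note.
I > S: period and group pull opposite ways; the across-period shift dominates (295 vs 200 kJ/mol).
Note the exception: S has a higher electron affinity than O, contrary to the simple trend — the compact 2p subshell of O repels the added electron more than S's larger 3p does.
For reference (kJ/mol): O 141, S 200, Ge 119, I 295.
So from highest to lowest: I > S > O > Ge.

I > S > O > Ge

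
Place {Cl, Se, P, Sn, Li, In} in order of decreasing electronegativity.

Cl > Se > P > Sn > In > Li

Electronegativity increases across a period and decreases down a group, tracking effective nuclear charge and atomic size.
Neither a single period nor a single group — weigh both effects.
In > Li: period and group pull opposite ways; the across-period shift dominates (1.78 vs 0.98).
Sn > In: Sn lies to the right of In in period 5, so the across-period effect alone puts Sn higher.
P > Sn: both effects reinforce here, so P is clearly the higher of the two.
Se > P: the two effects oppose for this pair; the across-period effect wins (2.55 vs 2.19).
Cl > Se: relative to Se, both the across-period and down-group shifts push Cl's electronegativity up.
Tabulated electronegativity (Pauling): Li 0.98, P 2.19, Cl 3.16, Se 2.55, In 1.78, Sn 1.96.
So from highest to lowest: Cl > Se > P > Sn > In > Li.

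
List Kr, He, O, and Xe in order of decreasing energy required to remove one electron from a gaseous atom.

He > Kr > O > Xe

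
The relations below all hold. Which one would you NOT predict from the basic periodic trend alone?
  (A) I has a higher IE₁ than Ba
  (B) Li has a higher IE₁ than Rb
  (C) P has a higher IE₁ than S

(C)

The general trend: IE₁ increases across a period and decreases down a group.
(A) I (period 5, group 17) vs Ba (period 6, group 2): the stated order agrees with the simple trend.
(B) Li (period 2, group 1) vs Rb (period 5, group 1): the stated order agrees with the simple trend.
(C) P (period 3, group 15) vs S (period 3, group 16): the stated order contradicts the simple trend.
The exception is (C): S (3p⁴) ionizes more easily than half-filled P (3p³) because the paired 3p electron in S is pushed out by e⁻–e⁻ repulsion.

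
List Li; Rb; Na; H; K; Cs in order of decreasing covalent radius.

Cs > Rb > K > Na > Li > H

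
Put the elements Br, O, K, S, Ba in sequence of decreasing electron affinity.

Br, S, O, K, Ba

O is in period 2, group 16; S is in period 3, group 16; K is in period 4, group 1; Br is in period 4, group 17; Ba is in period 6, group 2.
EA tends to increase across a period and decrease down a group, though the pattern is less regular than for IE or radius.
Neither a single period nor a single group — weigh both effects.
K > Ba: period and group pull opposite ways; the down-group shift dominates (48 vs 14 kJ/mol).
O > K: relative to K, both the across-period and down-group shifts push O's electron affinity up.
S > O: this pair runs against the simple trend — see the exception note.
Br > S: the two effects oppose for this pair; the across-period effect wins (325 vs 200 kJ/mol).
Note the exception: S has a higher electron affinity than O, contrary to the simple trend — the compact 2p subshell of O repels the added electron more than S's larger 3p does.
Approximate values (kJ/mol): O 141, S 200, K 48, Br 325, Ba 14.
So from highest to lowest: Br > S > O > K > Ba.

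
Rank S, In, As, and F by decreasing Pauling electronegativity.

F is in period 2, group 17; S is in period 3, group 16; As is in period 4, group 15; In is in period 5, group 13.
Atoms toward the upper right of the periodic table pull bonding electrons most strongly.
Neither a single period nor a single group — weigh both effects.
As > In: relative to In, both the across-period and down-group shifts push As's electronegativity up.
S > As: both effects reinforce here, so S is clearly the higher of the two.
F > S: both effects reinforce here, so F is clearly the higher of the two.
Tabulated electronegativity (Pauling): F 3.98, S 2.58, As 2.18, In 1.78.
So from highest to lowest: F > S > As > In.

F, S, As, In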